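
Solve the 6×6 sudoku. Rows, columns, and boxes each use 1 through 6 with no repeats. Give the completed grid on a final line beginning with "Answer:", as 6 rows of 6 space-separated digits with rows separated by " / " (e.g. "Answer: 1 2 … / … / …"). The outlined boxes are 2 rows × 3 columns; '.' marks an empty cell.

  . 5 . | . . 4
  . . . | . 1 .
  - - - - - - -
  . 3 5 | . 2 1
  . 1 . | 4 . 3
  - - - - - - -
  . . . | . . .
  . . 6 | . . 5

Step 1. [r2c2∈{2,4,6}] 6 has one home in col 2: r2c2 ⇒ r2c2=6.
Step 2. [r2c6∈{2}] r2c6 has the single candidate 2, so r2c6=2.
Step 3. [r5c1∈{1,2,3,4,5}] 5 has one home in row 5: r5c1, so r5c1=5.
Step 4. [r3c4∈{6}] nothing but 6 survives at r3c4, so r3c4=6.
Step 5. [r1c4∈{3}] only 3 remains possible at r1c4. So r1c4=3.
Step 6. [r4c3∈{2}] r4c3 is down to just 2 ⇒ r4c3=2.
Step 7. [r1c3∈{1}] r1c3's peers cover all but 1. So r1c3=1.
Step 8. [r6c1∈{1,2,3,4}] across col 1, 1 lands solely at r6c1, so r6c1=1.
Step 9. [r5c3∈{3,4}] across box 5, 3 lands solely at r5c3. So r5c3=3.
Step 10. [r6c4∈{2}] nothing but 2 survives at r6c4, so r6c4=2.
Step 11. [r6c2∈{4}] r6c2's peers cover all but 4 ⇒ r6c2=4.
Step 12. [r5c5∈{4,6}] across row 5, 4 lands solely at r5c5, so r5c5=4.
Step 13. [r2c3∈{4}] only 4 remains possible at r2c3. So r2c3=4.
Step 14. [r5c4∈{1}] nothing but 1 survives at r5c4. So r5c4=1.
Step 15. [r5c6∈{6}] nothing but 6 survives at r5c6 ⇒ r5c6=6.
Step 16. [r4c5∈{5}] r4c5 has the single candidate 5, so r4c5=5.
Step 17. [r2c4∈{5}] r2c4 is down to just 5, so r2c4=5.
Step 18. [r3c1∈{4}] only 4 remains possible at r3c1, so r3c1=4.
Step 19. [r2c1∈{3}] only 3 remains possible at r2c1, so r2c1=3.
Step 20. [r1c5∈{6}] r1c5's peers cover all but 6 ⇒ r1c5=6.
Step 21. [r5c2∈{2}] r5c2's peers cover all but 2 ⇒ r5c2=2.
Step 22. [r4c1∈{6}] r4c1 is down to just 6. So r4c1=6.
Step 23. [r1c1∈{2}] nothing but 2 survives at r1c1. So r1c1=2.
Step 24. [r6c5∈{3}] r6c5 has the single candidate 3 ⇒ r6c5=3.

Answer: 2 5 1 3 6 4 / 3 6 4 5 1 2 / 4 3 5 6 2 1 / 6 1 2 4 5 3 / 5 2 3 1 4 6 / 1 4 6 2 3 5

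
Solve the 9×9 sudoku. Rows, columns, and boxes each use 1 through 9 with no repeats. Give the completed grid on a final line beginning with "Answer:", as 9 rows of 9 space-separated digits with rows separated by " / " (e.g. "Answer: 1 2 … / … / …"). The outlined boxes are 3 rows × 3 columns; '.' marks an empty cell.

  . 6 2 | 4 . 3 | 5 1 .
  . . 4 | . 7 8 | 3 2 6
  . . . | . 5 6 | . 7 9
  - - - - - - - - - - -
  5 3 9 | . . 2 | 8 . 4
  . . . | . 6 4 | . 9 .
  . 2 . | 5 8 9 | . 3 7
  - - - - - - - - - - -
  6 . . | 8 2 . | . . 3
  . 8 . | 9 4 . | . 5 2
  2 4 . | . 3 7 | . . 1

Step 1. [r3c2∈{1}] r3c2 has the single candidate 1. So r3c2=1.
Step 2. [r7c2∈{5,7,9}] r7c2 is the only open cell in box 7 admitting 9, so r7c2=9.
Step 3. [r8c7∈{6,7}] r8c7 is the only open cell in row 8 admitting 6. So r8c7=6.
Step 4. [r1c1∈{7,8,9}] in row 1, 7 fits only at r1c1, so r1c1=7.
Step 5. [r8c3∈{1,3,7}] across row 8, 7 lands solely at r8c3, so r8c3=7.
Step 6. [r6c7∈{1}] r6c7 is down to just 1. So r6c7=1.
Step 7. [r3c3∈{3,8}] 3 has one home in col 3: r3c3 ⇒ r3c3=3.
Step 8. [r2c4∈{1}] only 1 remains possible at r2c4, so r2c4=1.
Step 9. [r5c3∈{1,8}] in col 3, 8 fits only at r5c3. So r5c3=8.
Step 10. [r7c3∈{1,5}] r7c3 is the only open cell in col 3 admitting 1 ⇒ r7c3=1.
Step 11. [r7c8∈{4}] r7c8's peers cover all but 4, so r7c8=4.
Step 12. [r5c2∈{7}] only 7 remains possible at r5c2 ⇒ r5c2=7.
Step 13. [r5c7∈{2}] r5c7's peers cover all but 2 ⇒ r5c7=2.
Step 14. [r8c1∈{3}] only 3 remains possible at r8c1, so r8c1=3.
Step 15. [r3c4∈{2}] r3c4 is down to just 2 ⇒ r3c4=2.
Step 16. [r6c3∈{6}] r6c3 has the single candidate 6. So r6c3=6.
Step 17. [r3c1∈{8}] only 8 remains possible at r3c1 ⇒ r3c1=8.
Step 18. [r4c8∈{6}] nothing but 6 survives at r4c8. So r4c8=6.
Step 19. [r2c2∈{5}] r2c2 is down to just 5 ⇒ r2c2=5.
Step 20. [r8c6∈{1}] only 1 remains possible at r8c6. So r8c6=1.
Step 21. [r5c9∈{5}] r5c9 is down to just 5. So r5c9=5.
Step 22. [r4c5∈{1}] r4c5 is down to just 1, so r4c5=1.
Step 23. [r9c4∈{6}] r9c4's peers cover all but 6 ⇒ r9c4=6.
Step 24. [r6c1∈{4}] r6c1 has the single candidate 4 ⇒ r6c1=4.
Step 25. [r1c9∈{8}] r1c9's peers cover all but 8, so r1c9=8.
Step 26. [r4c4∈{7}] only 7 remains possible at r4c4. So r4c4=7.
Step 27. [r5c4∈{3}] r5c4 has the single candidate 3 ⇒ r5c4=3.
Step 28. [r1c5∈{9}] r1c5 has the single candidate 9 ⇒ r1c5=9.
Step 29. [r5c1∈{1}] only 1 remains possible at r5c1 ⇒ r5c1=1.
Step 30. [r7c6∈{5}] r7c6 has the single candidate 5, so r7c6=5.
Step 31. [r2c1∈{9}] only 9 remains possible at r2c1. So r2c1=9.
Step 32. [r7c7∈{7}] r7c7 is down to just 7, so r7c7=7.
Step 33. [r9c3∈{5}] r9c3's peers cover all but 5. So r9c3=5.
Step 34. [r3c7∈{4}] nothing but 4 survives at r3c7 ⇒ r3c7=4.
Step 35. [r9c8∈{8}] r9c8 has the single candidate 8. So r9c8=8.
Step 36. [r9c7∈{9}] only 9 remains possible at r9c7. So r9c7=9.

Answer: 7 6 2 4 9 3 5 1 8 / 9 5 4 1 7 8 3 2 6 / 8 1 3 2 5 6 4 7 9 / 5 3 9 7 1 2 8 6 4 / 1 7 8 3 6 4 2 9 5 / 4 2 6 5 8 9 1 3 7 / 6 9 1 8 2 5 7 4 3 / 3 8 7 9 4 1 6 5 2 / 2 4 5 6 3 7 9 8 1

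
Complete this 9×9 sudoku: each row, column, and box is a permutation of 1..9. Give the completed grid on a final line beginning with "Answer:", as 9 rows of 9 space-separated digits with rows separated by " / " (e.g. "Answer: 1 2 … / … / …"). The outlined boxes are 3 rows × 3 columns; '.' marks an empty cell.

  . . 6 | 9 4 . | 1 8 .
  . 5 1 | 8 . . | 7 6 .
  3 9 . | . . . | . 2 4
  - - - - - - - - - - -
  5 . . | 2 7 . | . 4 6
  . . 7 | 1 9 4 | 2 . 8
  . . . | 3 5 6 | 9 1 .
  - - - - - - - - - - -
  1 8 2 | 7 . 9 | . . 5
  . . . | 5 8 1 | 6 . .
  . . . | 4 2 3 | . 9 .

Step 1. [r8c8∈{3,7}] 7 has one home in col 8: r8c8. So r8c8=7.
Step 2. [r6c1∈{2,4,8}] across col 1, 8 lands solely at r6c1. So r6c1=8.
Step 3. [r4c7∈{3}] nothing but 3 survives at r4c7, so r4c7=3.
Step 4. [r8c3∈{3,4,9}] col 3 places 3 nowhere but r8c3, so r8c3=3.
Step 5. [r1c6∈{2,5,7}] across row 1, 5 lands solely at r1c6. So r1c6=5.
Step 6. [r5c1∈{6}] only 6 remains possible at r5c1, so r5c1=6.
Step 7. [r2c1∈{2,4}] across row 2, 4 lands solely at r2c1 ⇒ r2c1=4.
Step 8. [r9c1∈{7}] r9c1 is down to just 7 ⇒ r9c1=7.
Step 9. [r6c2∈{2,4}] 2 has one home in row 6: r6c2, so r6c2=2.
Step 10. [r3c5∈{1,6}] r3c5 is the only open cell in row 3 admitting 1. So r3c5=1.
Step 11. [r2c5∈{3}] r2c5 has the single candidate 3 ⇒ r2c5=3.
Step 12. [r9c2∈{6}] nothing but 6 survives at r9c2. So r9c2=6.
Step 13. [r4c2∈{1}] r4c2 is down to just 1 ⇒ r4c2=1.
Step 14. [r3c4∈{6}] r3c4's peers cover all but 6, so r3c4=6.
Step 15. [r8c1∈{9}] only 9 remains possible at r8c1. So r8c1=9.
Step 16. [r6c3∈{4}] r6c3's peers cover all but 4, so r6c3=4.
Step 17. [r1c1∈{2}] nothing but 2 survives at r1c1, so r1c1=2.
Step 18. [r2c9∈{9}] r2c9's peers cover all but 9 ⇒ r2c9=9.
Step 19. [r5c8∈{5}] only 5 remains possible at r5c8 ⇒ r5c8=5.
Step 20. [r2c6∈{2}] only 2 remains possible at r2c6, so r2c6=2.
Step 21. [r7c8∈{3}] only 3 remains possible at r7c8 ⇒ r7c8=3.
Step 22. [r8c9∈{2}] r8c9 has the single candidate 2 ⇒ r8c9=2.
Step 23. [r6c9∈{7}] only 7 remains possible at r6c9, so r6c9=7.
Step 24. [r7c7∈{4}] nothing but 4 survives at r7c7 ⇒ r7c7=4.
Step 25. [r7c5∈{6}] r7c5 has the single candidate 6, so r7c5=6.
Step 26. [r9c7∈{8}] r9c7 has the single candidate 8 ⇒ r9c7=8.
Step 27. [r3c6∈{7}] nothing but 7 survives at r3c6, so r3c6=7.
Step 28. [r5c2∈{3}] r5c2's peers cover all but 3 ⇒ r5c2=3.
Step 29. [r3c3∈{8}] r3c3 has the single candidate 8, so r3c3=8.
Step 30. [r4c3∈{9}] r4c3's peers cover all but 9. So r4c3=9.
Step 31. [r4c6∈{8}] nothing but 8 survives at r4c6 ⇒ r4c6=8.
Step 32. [r3c7∈{5}] r3c7's peers cover all but 5, so r3c7=5.
Step 33. [r9c3∈{5}] r9c3 has the single candidate 5. So r9c3=5.
Step 34. [r9c9∈{1}] r9c9 has the single candidate 1, so r9c9=1.
Step 35. [r8c2∈{4}] r8c2's peers cover all but 4, so r8c2=4.
Step 36. [r1c2∈{7}] r1c2 is down to just 7 ⇒ r1c2=7.
Step 37. [r1c9∈{3}] only 3 remains possible at r1c9, so r1c9=3.

Answer: 2 7 6 9 4 5 1 8 3 / 4 5 1 8 3 2 7 6 9 / 3 9 8 6 1 7 5 2 4 / 5 1 9 2 7 8 3 4 6 / 6 3 7 1 9 4 2 5 8 / 8 2 4 3 5 6 9 1 7 / 1 8 2 7 6 9 4 3 5 / 9 4 3 5 8 1 6 7 2 / 7 6 5 4 2 3 8 9 1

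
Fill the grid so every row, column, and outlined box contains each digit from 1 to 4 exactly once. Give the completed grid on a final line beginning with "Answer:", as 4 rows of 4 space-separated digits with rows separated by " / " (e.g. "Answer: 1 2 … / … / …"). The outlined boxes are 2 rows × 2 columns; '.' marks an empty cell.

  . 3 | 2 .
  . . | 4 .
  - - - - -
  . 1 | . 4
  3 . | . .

Step 1. [r1c4∈{1}] r1c4 has the single candidate 1, so r1c4=1.
Step 2. [r2c2∈{2}] r2c2 has the single candidate 2, so r2c2=2.
Step 3. [r3c3∈{3}] r3c3 has the single candidate 3, so r3c3=3.
Step 4. [r3c1∈{2}] only 2 remains possible at r3c1 ⇒ r3c1=2.
Step 5. [r2c4∈{3}] r2c4 is down to just 3 ⇒ r2c4=3.
Step 6. [r1c1∈{4}] r1c1 is down to just 4. So r1c1=4.
Step 7. [r4c4∈{2}] r4c4's peers cover all but 2, so r4c4=2.
Step 8. [r4c3∈{1}] r4c3's peers cover all but 1 ⇒ r4c3=1.
Step 9. [r2c1∈{1}] r2c1 is down to just 1, so r2c1=1.
Step 10. [r4c2∈{4}] nothing but 4 survives at r4c2. So r4c2=4.

Answer: 4 3 2 1 / 1 2 4 3 / 2 1 3 4 / 3 4 1 2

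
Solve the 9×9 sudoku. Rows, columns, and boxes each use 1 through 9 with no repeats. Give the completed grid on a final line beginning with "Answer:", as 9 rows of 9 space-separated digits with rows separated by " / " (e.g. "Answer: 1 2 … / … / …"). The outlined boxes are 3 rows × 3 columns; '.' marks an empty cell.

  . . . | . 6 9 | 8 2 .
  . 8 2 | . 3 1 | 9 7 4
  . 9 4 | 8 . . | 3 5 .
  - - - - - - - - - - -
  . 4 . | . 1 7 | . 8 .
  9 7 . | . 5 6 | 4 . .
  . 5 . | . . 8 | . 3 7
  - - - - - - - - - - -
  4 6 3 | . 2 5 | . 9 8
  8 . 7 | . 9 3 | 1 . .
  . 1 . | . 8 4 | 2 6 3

Step 1. [r4c3∈{6}] nothing but 6 survives at r4c3 ⇒ r4c3=6.
Step 2. [r1c9∈{1}] r1c9 is down to just 1, so r1c9=1.
Step 3. [r1c3∈{5}] r1c3 has the single candidate 5. So r1c3=5.
Step 4. [r3c1∈{1,6,7}] r3c1 is the only open cell in row 3 admitting 1, so r3c1=1.
Step 5. [r4c1∈{2,3}] in box 4, 3 fits only at r4c1 ⇒ r4c1=3.
Step 6. [r6c4∈{2,4,9}] r6c4 is the only open cell in row 6 admitting 9, so r6c4=9.
Step 7. [r4c9∈{2,5,9}] in row 4, 9 fits only at r4c9 ⇒ r4c9=9.
Step 8. [r9c4∈{7}] r9c4 has the single candidate 7 ⇒ r9c4=7.
Step 9. [r5c8∈{1}] nothing but 1 survives at r5c8. So r5c8=1.
Step 10. [r5c4∈{2,3}] in row 5, 3 fits only at r5c4, so r5c4=3.
Step 11. [r6c1∈{2}] nothing but 2 survives at r6c1, so r6c1=2.
Step 12. [r1c1∈{7}] nothing but 7 survives at r1c1, so r1c1=7.
Step 13. [r1c2∈{3}] only 3 remains possible at r1c2 ⇒ r1c2=3.
Step 14. [r4c7∈{5}] r4c7's peers cover all but 5, so r4c7=5.
Step 15. [r8c9∈{5}] r8c9 is down to just 5, so r8c9=5.
Step 16. [r8c4∈{6}] only 6 remains possible at r8c4, so r8c4=6.
Step 17. [r7c4∈{1}] r7c4 is down to just 1. So r7c4=1.
Step 18. [r6c7∈{6}] nothing but 6 survives at r6c7 ⇒ r6c7=6.
Step 19. [r4c4∈{2}] r4c4 is down to just 2. So r4c4=2.
Step 20. [r7c7∈{7}] r7c7 has the single candidate 7 ⇒ r7c7=7.
Step 21. [r8c8∈{4}] r8c8's peers cover all but 4, so r8c8=4.
Step 22. [r8c2∈{2}] r8c2's peers cover all but 2, so r8c2=2.
Step 23. [r3c9∈{6}] r3c9 is down to just 6. So r3c9=6.
Step 24. [r2c1∈{6}] only 6 remains possible at r2c1, so r2c1=6.
Step 25. [r6c5∈{4}] r6c5 is down to just 4 ⇒ r6c5=4.
Step 26. [r5c9∈{2}] r5c9 has the single candidate 2, so r5c9=2.
Step 27. [r9c3∈{9}] r9c3 has the single candidate 9. So r9c3=9.
Step 28. [r3c6∈{2}] nothing but 2 survives at r3c6, so r3c6=2.
Step 29. [r6c3∈{1}] r6c3 has the single candidate 1. So r6c3=1.
Step 30. [r1c4∈{4}] r1c4 is down to just 4. So r1c4=4.
Step 31. [r3c5∈{7}] nothing but 7 survives at r3c5, so r3c5=7.
Step 32. [r2c4∈{5}] only 5 remains possible at r2c4, so r2c4=5.
Step 33. [r9c1∈{5}] only 5 remains possible at r9c1 ⇒ r9c1=5.
Step 34. [r5c3∈{8}] nothing but 8 survives at r5c3. So r5c3=8.

Answer: 7 3 5 4 6 9 8 2 1 / 6 8 2 5 3 1 9 7 4 / 1 9 4 8 7 2 3 5 6 / 3 4 6 2 1 7 5 8 9 / 9 7 8 3 5 6 4 1 2 / 2 5 1 9 4 8 6 3 7 / 4 6 3 1 2 5 7 9 8 / 8 2 7 6 9 3 1 4 5 / 5 1 9 7 8 4 2 6 3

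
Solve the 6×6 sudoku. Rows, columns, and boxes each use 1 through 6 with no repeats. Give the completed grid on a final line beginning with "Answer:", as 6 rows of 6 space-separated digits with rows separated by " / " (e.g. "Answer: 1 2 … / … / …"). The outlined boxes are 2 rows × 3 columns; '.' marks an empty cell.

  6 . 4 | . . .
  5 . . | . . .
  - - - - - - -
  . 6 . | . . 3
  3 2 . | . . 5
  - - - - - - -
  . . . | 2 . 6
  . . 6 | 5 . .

Step 1. [r4c3∈{1}] r4c3's peers cover all but 1 ⇒ r4c3=1.
Step 2. [r5c2∈{1,3,4,5}] in col 2, 5 fits only at r5c2, so r5c2=5.
Step 3. [r6c2∈{1,3,4}] across col 2, 4 lands solely at r6c2, so r6c2=4.
Step 4. [r5c5∈{1,3,4}] across row 5, 4 lands solely at r5c5. So r5c5=4.
Step 5. [r6c6∈{1}] r6c6 has the single candidate 1. So r6c6=1.
Step 6. [r4c4∈{4,6}] 4 has one home in row 4: r4c4 ⇒ r4c4=4.
Step 7. [r2c4∈{1,3,6}] r2c4 is the only open cell in col 4 admitting 6. So r2c4=6.
Step 8. [r1c4∈{1,3}] across col 4, 3 lands solely at r1c4 ⇒ r1c4=3.
Step 9. [r3c5∈{1,2}] 2 has one home in row 3: r3c5, so r3c5=2.
Step 10. [r2c2∈{1,3}] 3 has one home in col 2: r2c2. So r2c2=3.
Step 11. [r1c6∈{2}] only 2 remains possible at r1c6. So r1c6=2.
Step 12. [r1c2∈{1}] r1c2's peers cover all but 1. So r1c2=1.
Step 13. [r6c1∈{2}] r6c1 is down to just 2 ⇒ r6c1=2.
Step 14. [r5c1∈{1}] nothing but 1 survives at r5c1 ⇒ r5c1=1.
Step 15. [r3c3∈{5}] r3c3's peers cover all but 5 ⇒ r3c3=5.
Step 16. [r5c3∈{3}] r5c3 is down to just 3 ⇒ r5c3=3.
Step 17. [r1c5∈{5}] r1c5's peers cover all but 5, so r1c5=5.
Step 18. [r6c5∈{3}] r6c5 is down to just 3 ⇒ r6c5=3.
Step 19. [r2c3∈{2}] r2c3 has the single candidate 2. So r2c3=2.
Step 20. [r3c4∈{1}] r3c4's peers cover all but 1. So r3c4=1.
Step 21. [r2c5∈{1}] r2c5 is down to just 1 ⇒ r2c5=1.
Step 22. [r3c1∈{4}] only 4 remains possible at r3c1, so r3c1=4.
Step 23. [r2c6∈{4}] nothing but 4 survives at r2c6. So r2c6=4.
Step 24. [r4c5∈{6}] nothing but 6 survives at r4c5 ⇒ r4c5=6.

Answer: 6 1 4 3 5 2 / 5 3 2 6 1 4 / 4 6 5 1 2 3 / 3 2 1 4 6 5 / 1 5 3 2 4 6 / 2 4 6 5 3 1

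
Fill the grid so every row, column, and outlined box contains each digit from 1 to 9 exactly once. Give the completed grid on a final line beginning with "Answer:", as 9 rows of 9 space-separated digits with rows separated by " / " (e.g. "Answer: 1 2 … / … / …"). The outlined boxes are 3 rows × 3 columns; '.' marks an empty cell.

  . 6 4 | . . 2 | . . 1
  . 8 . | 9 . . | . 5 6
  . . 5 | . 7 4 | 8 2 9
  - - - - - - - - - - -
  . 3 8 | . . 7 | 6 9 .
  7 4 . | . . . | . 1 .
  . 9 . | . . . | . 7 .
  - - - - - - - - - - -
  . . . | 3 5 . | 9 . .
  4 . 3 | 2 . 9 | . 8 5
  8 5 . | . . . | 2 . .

Step 1. [r8c5∈{1,6}] 6 has one home in row 8: r8c5. So r8c5=6.
Step 2. [r3c2∈{1}] only 1 remains possible at r3c2. So r3c2=1.
Step 3. [r9c6∈{1}] r9c6 has the single candidate 1 ⇒ r9c6=1.
Step 4. [r2c6∈{3}] nothing but 3 survives at r2c6, so r2c6=3.
Step 5. [r9c5∈{4}] nothing but 4 survives at r9c5. So r9c5=4.
Step 6. [r2c3∈{2,7}] in box 1, 7 fits only at r2c3 ⇒ r2c3=7.
Step 7. [r1c4∈{5,8}] r1c4 is the only open cell in row 1 admitting 5. So r1c4=5.
Step 8. [r7c2∈{2,7}] in col 2, 2 fits only at r7c2. So r7c2=2.
Step 9. [r1c8∈{3}] r1c8 has the single candidate 3, so r1c8=3.
Step 10. [r7c9∈{4,7}] in row 7, 7 fits only at r7c9, so r7c9=7.
Step 11. [r5c5∈{2,3,8,9}] across row 5, 9 lands solely at r5c5 ⇒ r5c5=9.
Step 12. [r6c5∈{1,2,3,8}] 3 has one home in col 5: r6c5, so r6c5=3.
Step 13. [r4c1∈{1,2,5}] across row 4, 5 lands solely at r4c1. So r4c1=5.
Step 14. [r4c5∈{1,2}] 2 has one home in col 5: r4c5, so r4c5=2.
Step 15. [r4c9∈{4}] nothing but 4 survives at r4c9, so r4c9=4.
Step 16. [r6c4∈{1,4,6,8}] 4 has one home in row 6: r6c4 ⇒ r6c4=4.
Step 17. [r5c4∈{6,8}] in col 4, 8 fits only at r5c4 ⇒ r5c4=8.
Step 18. [r5c7∈{3,5}] across col 7, 3 lands solely at r5c7. So r5c7=3.
Step 19. [r9c8∈{6}] r9c8 has the single candidate 6 ⇒ r9c8=6.
Step 20. [r5c6∈{5,6}] r5c6 is the only open cell in row 5 admitting 5. So r5c6=5.
Step 21. [r5c3∈{2,6}] in row 5, 6 fits only at r5c3. So r5c3=6.
Step 22. [r6c3∈{1,2}] col 3 places 2 nowhere but r6c3, so r6c3=2.
Step 23. [r6c1∈{1}] r6c1 has the single candidate 1, so r6c1=1.
Step 24. [r1c1∈{9}] only 9 remains possible at r1c1, so r1c1=9.
Step 25. [r3c4∈{6}] r3c4 has the single candidate 6. So r3c4=6.
Step 26. [r5c9∈{2}] r5c9's peers cover all but 2, so r5c9=2.
Step 27. [r7c3∈{1}] only 1 remains possible at r7c3, so r7c3=1.
Step 28. [r2c7∈{4}] nothing but 4 survives at r2c7. So r2c7=4.
Step 29. [r6c7∈{5}] r6c7 has the single candidate 5, so r6c7=5.
Step 30. [r6c9∈{8}] r6c9 is down to just 8 ⇒ r6c9=8.
Step 31. [r8c2∈{7}] r8c2 has the single candidate 7. So r8c2=7.
Step 32. [r8c7∈{1}] only 1 remains possible at r8c7 ⇒ r8c7=1.
Step 33. [r6c6∈{6}] nothing but 6 survives at r6c6 ⇒ r6c6=6.
Step 34. [r1c7∈{7}] r1c7 has the single candidate 7, so r1c7=7.
Step 35. [r9c4∈{7}] r9c4 has the single candidate 7 ⇒ r9c4=7.
Step 36. [r4c4∈{1}] nothing but 1 survives at r4c4 ⇒ r4c4=1.
Step 37. [r7c6∈{8}] r7c6's peers cover all but 8. So r7c6=8.
Step 38. [r2c1∈{2}] r2c1 is down to just 2 ⇒ r2c1=2.
Step 39. [r3c1∈{3}] only 3 remains possible at r3c1, so r3c1=3.
Step 40. [r7c8∈{4}] r7c8 is down to just 4, so r7c8=4.
Step 41. [r1c5∈{8}] r1c5 has the single candidate 8. So r1c5=8.
Step 42. [r2c5∈{1}] r2c5 has the single candidate 1, so r2c5=1.
Step 43. [r7c1∈{6}] only 6 remains possible at r7c1, so r7c1=6.
Step 44. [r9c3∈{9}] r9c3 has the single candidate 9 ⇒ r9c3=9.
Step 45. [r9c9∈{3}] nothing but 3 survives at r9c9, so r9c9=3.

Answer: 9 6 4 5 8 2 7 3 1 / 2 8 7 9 1 3 4 5 6 / 3 1 5 6 7 4 8 2 9 / 5 3 8 1 2 7 6 9 4 / 7 4 6 8 9 5 3 1 2 / 1 9 2 4 3 6 5 7 8 / 6 2 1 3 5 8 9 4 7 / 4 7 3 2 6 9 1 8 5 / 8 5 9 7 4 1 2 6 3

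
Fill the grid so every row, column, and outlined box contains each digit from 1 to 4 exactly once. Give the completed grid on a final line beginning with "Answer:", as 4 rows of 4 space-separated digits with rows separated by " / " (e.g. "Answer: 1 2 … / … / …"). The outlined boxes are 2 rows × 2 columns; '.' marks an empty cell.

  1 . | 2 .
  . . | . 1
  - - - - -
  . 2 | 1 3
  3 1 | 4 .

Step 1. [r1c2∈{3,4}] across row 1, 3 lands solely at r1c2 ⇒ r1c2=3.
Step 2. [r3c1∈{4}] nothing but 4 survives at r3c1, so r3c1=4.
Step 3. [r4c4∈{2}] r4c4 is down to just 2, so r4c4=2.
Step 4. [r2c3∈{3}] r2c3's peers cover all but 3 ⇒ r2c3=3.
Step 5. [r2c2∈{4}] only 4 remains possible at r2c2, so r2c2=4.
Step 6. [r1c4∈{4}] r1c4 has the single candidate 4, so r1c4=4.
Step 7. [r2c1∈{2}] r2c1 has the single candidate 2, so r2c1=2.

Answer: 1 3 2 4 / 2 4 3 1 / 4 2 1 3 / 3 1 4 2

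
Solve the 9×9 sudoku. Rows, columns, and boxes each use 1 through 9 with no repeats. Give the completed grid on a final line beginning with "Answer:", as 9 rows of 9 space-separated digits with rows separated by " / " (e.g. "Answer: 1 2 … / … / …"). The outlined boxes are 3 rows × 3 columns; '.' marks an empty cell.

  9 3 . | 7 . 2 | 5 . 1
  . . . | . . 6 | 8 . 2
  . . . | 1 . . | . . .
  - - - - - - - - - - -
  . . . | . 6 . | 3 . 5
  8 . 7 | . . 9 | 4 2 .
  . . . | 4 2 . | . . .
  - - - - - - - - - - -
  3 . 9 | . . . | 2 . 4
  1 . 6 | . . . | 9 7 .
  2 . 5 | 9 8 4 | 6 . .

Step 1. [r6c7∈{1,7}] r6c7 is the only open cell in col 7 admitting 1, so r6c7=1.
Step 2. [r3c6∈{3,5,8}] 8 has one home in box 2: r3c6, so r3c6=8.
Step 3. [r6c9∈{6,7,8,9}] box 6 places 7 nowhere but r6c9. So r6c9=7.
Step 4. [r7c8∈{1,5,8}] 5 has one home in col 8: r7c8. So r7c8=5.
Step 5. [r3c9∈{3,6,9}] in col 9, 9 fits only at r3c9 ⇒ r3c9=9.
Step 6. [r4c1∈{4}] r4c1 is down to just 4 ⇒ r4c1=4.
Step 7. [r1c5∈{4}] r1c5's peers cover all but 4, so r1c5=4.
Step 8. [r7c5∈{1,7}] across col 5, 7 lands solely at r7c5. So r7c5=7.
Step 9. [r5c5∈{1,3,5}] col 5 places 1 nowhere but r5c5. So r5c5=1.
Step 10. [r5c4∈{3,5}] across row 5, 3 lands solely at r5c4, so r5c4=3.
Step 11. [r2c4∈{5}] nothing but 5 survives at r2c4 ⇒ r2c4=5.
Step 12. [r5c2∈{5,6}] r5c2 is the only open cell in row 5 admitting 5, so r5c2=5.
Step 13. [r2c1∈{7}] r2c1's peers cover all but 7. So r2c1=7.
Step 14. [r6c8∈{6,8,9}] r6c8 is the only open cell in row 6 admitting 8, so r6c8=8.
Step 15. [r8c2∈{4,8}] row 8 places 4 nowhere but r8c2 ⇒ r8c2=4.
Step 16. [r8c6∈{3,5}] across col 6, 3 lands solely at r8c6 ⇒ r8c6=3.
Step 17. [r2c2∈{1}] r2c2 has the single candidate 1 ⇒ r2c2=1.
Step 18. [r2c3∈{4}] nothing but 4 survives at r2c3, so r2c3=4.
Step 19. [r2c8∈{3}] r2c8 is down to just 3 ⇒ r2c8=3.
Step 20. [r6c2∈{6,9}] across row 6, 9 lands solely at r6c2 ⇒ r6c2=9.
Step 21. [r3c2∈{2,6}] r3c2 is the only open cell in col 2 admitting 6, so r3c2=6.
Step 22. [r3c3∈{2}] nothing but 2 survives at r3c3 ⇒ r3c3=2.
Step 23. [r1c3∈{8}] r1c3 has the single candidate 8 ⇒ r1c3=8.
Step 24. [r7c2∈{8}] nothing but 8 survives at r7c2, so r7c2=8.
Step 25. [r9c9∈{3}] r9c9 has the single candidate 3, so r9c9=3.
Step 26. [r8c4∈{2}] nothing but 2 survives at r8c4 ⇒ r8c4=2.
Step 27. [r7c4∈{6}] r7c4's peers cover all but 6, so r7c4=6.
Step 28. [r6c1∈{6}] r6c1 is down to just 6. So r6c1=6.
Step 29. [r8c5∈{5}] r8c5 is down to just 5. So r8c5=5.
Step 30. [r3c8∈{4}] r3c8's peers cover all but 4. So r3c8=4.
Step 31. [r7c6∈{1}] r7c6 is down to just 1, so r7c6=1.
Step 32. [r6c3∈{3}] r6c3's peers cover all but 3 ⇒ r6c3=3.
Step 33. [r1c8∈{6}] nothing but 6 survives at r1c8. So r1c8=6.
Step 34. [r3c1∈{5}] r3c1 has the single candidate 5 ⇒ r3c1=5.
Step 35. [r9c8∈{1}] r9c8's peers cover all but 1, so r9c8=1.
Step 36. [r3c7∈{7}] nothing but 7 survives at r3c7, so r3c7=7.
Step 37. [r8c9∈{8}] nothing but 8 survives at r8c9 ⇒ r8c9=8.
Step 38. [r9c2∈{7}] nothing but 7 survives at r9c2. So r9c2=7.
Step 39. [r4c4∈{8}] r4c4 is down to just 8 ⇒ r4c4=8.
Step 40. [r6c6∈{5}] r6c6's peers cover all but 5, so r6c6=5.
Step 41. [r4c3∈{1}] r4c3 has the single candidate 1 ⇒ r4c3=1.
Step 42. [r4c8∈{9}] r4c8's peers cover all but 9 ⇒ r4c8=9.
Step 43. [r4c2∈{2}] nothing but 2 survives at r4c2. So r4c2=2.
Step 44. [r2c5∈{9}] r2c5 is down to just 9, so r2c5=9.
Step 45. [r3c5∈{3}] r3c5 has the single candidate 3, so r3c5=3.
Step 46. [r5c9∈{6}] only 6 remains possible at r5c9, so r5c9=6.
Step 47. [r4c6∈{7}] only 7 remains possible at r4c6. So r4c6=7.

Answer: 9 3 8 7 4 2 5 6 1 / 7 1 4 5 9 6 8 3 2 / 5 6 2 1 3 8 7 4 9 / 4 2 1 8 6 7 3 9 5 / 8 5 7 3 1 9 4 2 6 / 6 9 3 4 2 5 1 8 7 / 3 8 9 6 7 1 2 5 4 / 1 4 6 2 5 3 9 7 8 / 2 7 5 9 8 4 6 1 3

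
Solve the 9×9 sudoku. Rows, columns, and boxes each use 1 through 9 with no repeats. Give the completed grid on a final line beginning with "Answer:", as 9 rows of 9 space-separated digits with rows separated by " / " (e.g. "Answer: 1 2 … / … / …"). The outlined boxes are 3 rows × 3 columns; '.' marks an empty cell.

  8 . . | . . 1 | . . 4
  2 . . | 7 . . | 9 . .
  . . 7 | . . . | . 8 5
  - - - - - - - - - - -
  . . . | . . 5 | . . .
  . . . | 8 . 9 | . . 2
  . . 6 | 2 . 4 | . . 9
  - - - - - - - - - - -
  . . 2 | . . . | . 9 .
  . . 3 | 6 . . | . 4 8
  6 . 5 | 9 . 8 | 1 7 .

Step 1. [r4c9∈{1,3,6,7}] 7 has one home in col 9: r4c9 ⇒ r4c9=7.
Step 2. [r9c2∈{4}] only 4 remains possible at r9c2, so r9c2=4.
Step 3. [r4c3∈{1,4,8,9}] 8 has one home in col 3: r4c3 ⇒ r4c3=8.
Step 4. [r9c5∈{2,3}] 2 has one home in row 9: r9c5 ⇒ r9c5=2.
Step 5. [r2c9∈{1,3,6}] col 9 places 1 nowhere but r2c9, so r2c9=1.
Step 6. [r5c3∈{1,4}] col 3 places 1 nowhere but r5c3, so r5c3=1.
Step 7. [r8c6∈{7}] r8c6 has the single candidate 7, so r8c6=7.
Step 8. [r7c6∈{3}] r7c6 has the single candidate 3. So r7c6=3.
Step 9. [r2c6∈{6}] nothing but 6 survives at r2c6 ⇒ r2c6=6.
Step 10. [r2c8∈{3}] r2c8 has the single candidate 3, so r2c8=3.
Step 11. [r1c3∈{9}] nothing but 9 survives at r1c3, so r1c3=9.
Step 12. [r2c2∈{5}] nothing but 5 survives at r2c2 ⇒ r2c2=5.
Step 13. [r1c8∈{2,6}] 2 has one home in col 8: r1c8, so r1c8=2.
Step 14. [r3c7∈{6}] r3c7's peers cover all but 6. So r3c7=6.
Step 15. [r7c7∈{5}] nothing but 5 survives at r7c7, so r7c7=5.
Step 16. [r1c4∈{3,5}] 5 has one home in col 4: r1c4, so r1c4=5.
Step 17. [r1c5∈{3}] nothing but 3 survives at r1c5, so r1c5=3.
Step 18. [r4c4∈{1,3}] across col 4, 3 lands solely at r4c4. So r4c4=3.
Step 19. [r7c4∈{1,4}] in col 4, 1 fits only at r7c4. So r7c4=1.
Step 20. [r3c4∈{4}] only 4 remains possible at r3c4 ⇒ r3c4=4.
Step 21. [r7c1∈{7}] r7c1 has the single candidate 7, so r7c1=7.
Step 22. [r4c7∈{4}] only 4 remains possible at r4c7 ⇒ r4c7=4.
Step 23. [r5c7∈{3}] r5c7's peers cover all but 3, so r5c7=3.
Step 24. [r5c2∈{7}] only 7 remains possible at r5c2 ⇒ r5c2=7.
Step 25. [r4c1∈{9}] nothing but 9 survives at r4c1, so r4c1=9.
Step 26. [r6c2∈{3}] r6c2's peers cover all but 3 ⇒ r6c2=3.
Step 27. [r3c2∈{1}] r3c2 is down to just 1 ⇒ r3c2=1.
Step 28. [r5c5∈{6}] r5c5 has the single candidate 6. So r5c5=6.
Step 29. [r4c5∈{1}] r4c5 has the single candidate 1, so r4c5=1.
Step 30. [r5c8∈{5}] nothing but 5 survives at r5c8. So r5c8=5.
Step 31. [r3c5∈{9}] r3c5's peers cover all but 9 ⇒ r3c5=9.
Step 32. [r3c1∈{3}] r3c1's peers cover all but 3, so r3c1=3.
Step 33. [r7c2∈{8}] r7c2's peers cover all but 8, so r7c2=8.
Step 34. [r5c1∈{4}] only 4 remains possible at r5c1, so r5c1=4.
Step 35. [r2c3∈{4}] only 4 remains possible at r2c3. So r2c3=4.
Step 36. [r8c2∈{9}] r8c2 has the single candidate 9, so r8c2=9.
Step 37. [r1c7∈{7}] nothing but 7 survives at r1c7. So r1c7=7.
Step 38. [r8c5∈{5}] r8c5's peers cover all but 5. So r8c5=5.
Step 39. [r6c1∈{5}] r6c1 is down to just 5. So r6c1=5.
Step 40. [r8c1∈{1}] r8c1 is down to just 1 ⇒ r8c1=1.
Step 41. [r6c8∈{1}] r6c8's peers cover all but 1, so r6c8=1.
Step 42. [r6c7∈{8}] r6c7's peers cover all but 8, so r6c7=8.
Step 43. [r2c5∈{8}] only 8 remains possible at r2c5 ⇒ r2c5=8.
Step 44. [r4c8∈{6}] only 6 remains possible at r4c8 ⇒ r4c8=6.
Step 45. [r3c6∈{2}] r3c6 is down to just 2, so r3c6=2.
Step 46. [r8c7∈{2}] r8c7's peers cover all but 2. So r8c7=2.
Step 47. [r4c2∈{2}] only 2 remains possible at r4c2. So r4c2=2.
Step 48. [r7c5∈{4}] r7c5 is down to just 4 ⇒ r7c5=4.
Step 49. [r7c9∈{6}] nothing but 6 survives at r7c9, so r7c9=6.
Step 50. [r6c5∈{7}] only 7 remains possible at r6c5, so r6c5=7.
Step 51. [r9c9∈{3}] nothing but 3 survives at r9c9 ⇒ r9c9=3.
Step 52. [r1c2∈{6}] r1c2 has the single candidate 6, so r1c2=6.

Answer: 8 6 9 5 3 1 7 2 4 / 2 5 4 7 8 6 9 3 1 / 3 1 7 4 9 2 6 8 5 / 9 2 8 3 1 5 4 6 7 / 4 7 1 8 6 9 3 5 2 / 5 3 6 2 7 4 8 1 9 / 7 8 2 1 4 3 5 9 6 / 1 9 3 6 5 7 2 4 8 / 6 4 5 9 2 8 1 7 3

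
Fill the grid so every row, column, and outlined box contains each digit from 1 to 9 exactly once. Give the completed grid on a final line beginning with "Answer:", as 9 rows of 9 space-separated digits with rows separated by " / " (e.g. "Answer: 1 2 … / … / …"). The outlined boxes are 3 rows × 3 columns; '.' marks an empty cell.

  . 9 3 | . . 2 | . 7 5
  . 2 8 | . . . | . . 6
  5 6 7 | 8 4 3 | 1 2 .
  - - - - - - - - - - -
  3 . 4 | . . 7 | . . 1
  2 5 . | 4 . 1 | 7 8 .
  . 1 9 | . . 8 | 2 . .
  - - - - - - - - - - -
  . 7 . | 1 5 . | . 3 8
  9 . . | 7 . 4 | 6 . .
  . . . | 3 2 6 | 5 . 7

Step 1. [r4c7∈{9}] r4c7's peers cover all but 9 ⇒ r4c7=9.
Step 2. [r4c5∈{6}] only 6 remains possible at r4c5, so r4c5=6.
Step 3. [r9c2∈{4,8}] col 2 places 4 nowhere but r9c2. So r9c2=4.
Step 4. [r2c4∈{5,9}] in col 4, 9 fits only at r2c4, so r2c4=9.
Step 5. [r2c8∈{4}] r2c8's peers cover all but 4, so r2c8=4.
Step 6. [r2c1∈{1}] only 1 remains possible at r2c1. So r2c1=1.
Step 7. [r5c9∈{3}] r5c9 has the single candidate 3. So r5c9=3.
Step 8. [r5c3∈{6}] r5c3 is down to just 6, so r5c3=6.
Step 9. [r8c3∈{1,2,5}] row 8 places 5 nowhere but r8c3 ⇒ r8c3=5.
Step 10. [r6c4∈{5}] nothing but 5 survives at r6c4 ⇒ r6c4=5.
Step 11. [r8c8∈{1}] r8c8's peers cover all but 1. So r8c8=1.
Step 12. [r4c2∈{8}] r4c2 has the single candidate 8, so r4c2=8.
Step 13. [r6c5∈{3}] r6c5 is down to just 3 ⇒ r6c5=3.
Step 14. [r4c4∈{2}] r4c4 has the single candidate 2. So r4c4=2.
Step 15. [r6c1∈{7}] r6c1's peers cover all but 7 ⇒ r6c1=7.
Step 16. [r7c3∈{2}] r7c3's peers cover all but 2 ⇒ r7c3=2.
Step 17. [r8c5∈{8}] r8c5 is down to just 8 ⇒ r8c5=8.
Step 18. [r7c1∈{6}] r7c1's peers cover all but 6. So r7c1=6.
Step 19. [r6c9∈{4}] r6c9 is down to just 4 ⇒ r6c9=4.
Step 20. [r2c5∈{7}] only 7 remains possible at r2c5. So r2c5=7.
Step 21. [r1c4∈{6}] nothing but 6 survives at r1c4. So r1c4=6.
Step 22. [r9c3∈{1}] only 1 remains possible at r9c3. So r9c3=1.
Step 23. [r4c8∈{5}] r4c8 is down to just 5 ⇒ r4c8=5.
Step 24. [r8c9∈{2}] r8c9 is down to just 2. So r8c9=2.
Step 25. [r9c1∈{8}] r9c1's peers cover all but 8 ⇒ r9c1=8.
Step 26. [r7c7∈{4}] r7c7 has the single candidate 4. So r7c7=4.
Step 27. [r2c7∈{3}] only 3 remains possible at r2c7 ⇒ r2c7=3.
Step 28. [r3c9∈{9}] only 9 remains possible at r3c9, so r3c9=9.
Step 29. [r1c7∈{8}] nothing but 8 survives at r1c7, so r1c7=8.
Step 30. [r1c5∈{1}] r1c5 has the single candidate 1, so r1c5=1.
Step 31. [r8c2∈{3}] nothing but 3 survives at r8c2 ⇒ r8c2=3.
Step 32. [r2c6∈{5}] only 5 remains possible at r2c6. So r2c6=5.
Step 33. [r9c8∈{9}] only 9 remains possible at r9c8 ⇒ r9c8=9.
Step 34. [r5c5∈{9}] only 9 remains possible at r5c5 ⇒ r5c5=9.
Step 35. [r1c1∈{4}] r1c1 has the single candidate 4, so r1c1=4.
Step 36. [r7c6∈{9}] nothing but 9 survives at r7c6, so r7c6=9.
Step 37. [r6c8∈{6}] nothing but 6 survives at r6c8. So r6c8=6.

Answer: 4 9 3 6 1 2 8 7 5 / 1 2 8 9 7 5 3 4 6 / 5 6 7 8 4 3 1 2 9 / 3 8 4 2 6 7 9 5 1 / 2 5 6 4 9 1 7 8 3 / 7 1 9 5 3 8 2 6 4 / 6 7 2 1 5 9 4 3 8 / 9 3 5 7 8 4 6 1 2 / 8 4 1 3 2 6 5 9 7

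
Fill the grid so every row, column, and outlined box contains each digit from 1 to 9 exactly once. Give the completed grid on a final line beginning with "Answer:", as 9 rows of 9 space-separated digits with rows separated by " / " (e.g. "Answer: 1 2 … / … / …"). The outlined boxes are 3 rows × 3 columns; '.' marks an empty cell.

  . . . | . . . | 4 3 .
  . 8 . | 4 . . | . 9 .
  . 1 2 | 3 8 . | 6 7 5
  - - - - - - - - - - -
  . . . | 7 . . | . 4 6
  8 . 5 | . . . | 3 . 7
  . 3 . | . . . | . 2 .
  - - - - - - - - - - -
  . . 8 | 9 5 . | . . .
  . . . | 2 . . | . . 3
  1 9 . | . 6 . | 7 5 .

Step 1. [r6c9∈{1,8,9}] 9 has one home in col 9: r6c9. So r6c9=9.
Step 2. [r5c8∈{1}] r5c8 is down to just 1 ⇒ r5c8=1.
Step 3. [r9c9∈{2,4,8}] in row 9, 2 fits only at r9c9 ⇒ r9c9=2.
Step 4. [r3c6∈{9}] r3c6's peers cover all but 9. So r3c6=9.
Step 5. [r5c4∈{6}] r5c4 is down to just 6, so r5c4=6.
Step 6. [r2c9∈{1}] only 1 remains possible at r2c9, so r2c9=1.
Step 7. [r4c2∈{2}] r4c2 has the single candidate 2. So r4c2=2.
Step 8. [r5c2∈{4}] r5c2 is down to just 4 ⇒ r5c2=4.
Step 9. [r7c1∈{2,3,4,6,7}] r7c1 is the only open cell in row 7 admitting 2, so r7c1=2.
Step 10. [r7c6∈{1,3,4,7}] r7c6 is the only open cell in row 7 admitting 3, so r7c6=3.
Step 11. [r7c2∈{6,7}] across row 7, 7 lands solely at r7c2. So r7c2=7.
Step 12. [r2c1∈{3,5,6,7}] r2c1 is the only open cell in col 1 admitting 3, so r2c1=3.
Step 13. [r2c6∈{2,5,6,7}] in row 2, 5 fits only at r2c6 ⇒ r2c6=5.
Step 14. [r1c6∈{1,2,6,7}] 6 has one home in col 6: r1c6 ⇒ r1c6=6.
Step 15. [r8c2∈{5,6}] in col 2, 6 fits only at r8c2. So r8c2=6.
Step 16. [r8c3∈{4}] r8c3 is down to just 4, so r8c3=4.
Step 17. [r1c5∈{1,2,7}] in row 1, 2 fits only at r1c5, so r1c5=2.
Step 18. [r8c6∈{1,7,8}] in col 6, 7 fits only at r8c6, so r8c6=7.
Step 19. [r4c1∈{9}] r4c1 is down to just 9 ⇒ r4c1=9.
Step 20. [r4c3∈{1}] r4c3's peers cover all but 1. So r4c3=1.
Step 21. [r6c6∈{1,4,8}] 1 has one home in col 6: r6c6 ⇒ r6c6=1.
Step 22. [r4c6∈{8}] nothing but 8 survives at r4c6. So r4c6=8.
Step 23. [r6c1∈{6,7}] 6 has one home in col 1: r6c1. So r6c1=6.
Step 24. [r1c1∈{5,7}] col 1 places 7 nowhere but r1c1. So r1c1=7.
Step 25. [r8c7∈{1,8,9}] r8c7 is the only open cell in row 8 admitting 9, so r8c7=9.
Step 26. [r6c4∈{5}] r6c4 is down to just 5, so r6c4=5.
Step 27. [r6c3∈{7}] nothing but 7 survives at r6c3, so r6c3=7.
Step 28. [r8c1∈{5}] nothing but 5 survives at r8c1 ⇒ r8c1=5.
Step 29. [r7c9∈{4}] r7c9 has the single candidate 4 ⇒ r7c9=4.
Step 30. [r7c8∈{6}] r7c8 is down to just 6 ⇒ r7c8=6.
Step 31. [r2c3∈{6}] r2c3 has the single candidate 6. So r2c3=6.
Step 32. [r1c2∈{5}] r1c2's peers cover all but 5, so r1c2=5.
Step 33. [r9c4∈{8}] only 8 remains possible at r9c4 ⇒ r9c4=8.
Step 34. [r1c4∈{1}] only 1 remains possible at r1c4 ⇒ r1c4=1.
Step 35. [r1c3∈{9}] only 9 remains possible at r1c3. So r1c3=9.
Step 36. [r3c1∈{4}] only 4 remains possible at r3c1. So r3c1=4.
Step 37. [r4c7∈{5}] r4c7 has the single candidate 5, so r4c7=5.
Step 38. [r2c5∈{7}] r2c5 has the single candidate 7. So r2c5=7.
Step 39. [r9c3∈{3}] only 3 remains possible at r9c3. So r9c3=3.
Step 40. [r8c8∈{8}] r8c8 has the single candidate 8 ⇒ r8c8=8.
Step 41. [r1c9∈{8}] only 8 remains possible at r1c9, so r1c9=8.
Step 42. [r7c7∈{1}] nothing but 1 survives at r7c7 ⇒ r7c7=1.
Step 43. [r2c7∈{2}] r2c7's peers cover all but 2, so r2c7=2.
Step 44. [r4c5∈{3}] r4c5's peers cover all but 3 ⇒ r4c5=3.
Step 45. [r9c6∈{4}] r9c6 has the single candidate 4. So r9c6=4.
Step 46. [r5c5∈{9}] only 9 remains possible at r5c5 ⇒ r5c5=9.
Step 47. [r6c7∈{8}] nothing but 8 survives at r6c7 ⇒ r6c7=8.
Step 48. [r6c5∈{4}] nothing but 4 survives at r6c5, so r6c5=4.
Step 49. [r5c6∈{2}] r5c6 is down to just 2 ⇒ r5c6=2.
Step 50. [r8c5∈{1}] r8c5 is down to just 1 ⇒ r8c5=1.

Answer: 7 5 9 1 2 6 4 3 8 / 3 8 6 4 7 5 2 9 1 / 4 1 2 3 8 9 6 7 5 / 9 2 1 7 3 8 5 4 6 / 8 4 5 6 9 2 3 1 7 / 6 3 7 5 4 1 8 2 9 / 2 7 8 9 5 3 1 6 4 / 5 6 4 2 1 7 9 8 3 / 1 9 3 8 6 4 7 5 2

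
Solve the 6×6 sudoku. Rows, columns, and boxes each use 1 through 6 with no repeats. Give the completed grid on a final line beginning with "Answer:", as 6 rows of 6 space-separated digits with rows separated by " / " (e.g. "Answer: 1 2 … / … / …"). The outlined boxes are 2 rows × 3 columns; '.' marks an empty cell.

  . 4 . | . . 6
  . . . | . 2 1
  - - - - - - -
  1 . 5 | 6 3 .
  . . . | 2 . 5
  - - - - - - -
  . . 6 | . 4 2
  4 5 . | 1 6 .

Step 1. [r2c3∈{3}] r2c3 has the single candidate 3, so r2c3=3.
Step 2. [r1c5∈{5}] r1c5 has the single candidate 5, so r1c5=5.
Step 3. [r5c1∈{3}] only 3 remains possible at r5c1 ⇒ r5c1=3.
Step 4. [r2c2∈{6}] nothing but 6 survives at r2c2, so r2c2=6.
Step 5. [r1c3∈{1,2}] r1c3 is the only open cell in row 1 admitting 1, so r1c3=1.
Step 6. [r6c3∈{2}] r6c3 has the single candidate 2. So r6c3=2.
Step 7. [r1c1∈{2}] r1c1's peers cover all but 2 ⇒ r1c1=2.
Step 8. [r6c6∈{3}] r6c6 has the single candidate 3, so r6c6=3.
Step 9. [r3c6∈{4}] r3c6's peers cover all but 4. So r3c6=4.
Step 10. [r2c1∈{5}] nothing but 5 survives at r2c1, so r2c1=5.
Step 11. [r5c2∈{1}] only 1 remains possible at r5c2, so r5c2=1.
Step 12. [r5c4∈{5}] r5c4 is down to just 5. So r5c4=5.
Step 13. [r4c1∈{6}] nothing but 6 survives at r4c1. So r4c1=6.
Step 14. [r3c2∈{2}] r3c2's peers cover all but 2. So r3c2=2.
Step 15. [r2c4∈{4}] r2c4's peers cover all but 4, so r2c4=4.
Step 16. [r1c4∈{3}] nothing but 3 survives at r1c4 ⇒ r1c4=3.
Step 17. [r4c2∈{3}] r4c2's peers cover all but 3, so r4c2=3.
Step 18. [r4c3∈{4}] only 4 remains possible at r4c3, so r4c3=4.
Step 19. [r4c5∈{1}] only 1 remains possible at r4c5, so r4c5=1.

Answer: 2 4 1 3 5 6 / 5 6 3 4 2 1 / 1 2 5 6 3 4 / 6 3 4 2 1 5 / 3 1 6 5 4 2 / 4 5 2 1 6 3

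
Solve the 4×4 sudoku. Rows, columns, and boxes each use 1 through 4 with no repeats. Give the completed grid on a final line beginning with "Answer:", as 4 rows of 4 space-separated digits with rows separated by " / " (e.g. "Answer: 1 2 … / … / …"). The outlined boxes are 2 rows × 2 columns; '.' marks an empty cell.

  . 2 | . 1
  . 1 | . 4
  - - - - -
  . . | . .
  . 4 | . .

Step 1. [r3c2∈{3}] r3c2 has the single candidate 3. So r3c2=3.
Step 2. [r3c4∈{2}] r3c4 has the single candidate 2. So r3c4=2.
Step 3. [r1c3∈{3}] r1c3 has the single candidate 3. So r1c3=3.
Step 4. [r3c1∈{1}] only 1 remains possible at r3c1 ⇒ r3c1=1.
Step 5. [r1c1∈{4}] nothing but 4 survives at r1c1. So r1c1=4.
Step 6. [r4c4∈{3}] only 3 remains possible at r4c4 ⇒ r4c4=3.
Step 7. [r3c3∈{4}] r3c3 has the single candidate 4, so r3c3=4.
Step 8. [r4c3∈{1}] r4c3's peers cover all but 1. So r4c3=1.
Step 9. [r4c1∈{2}] r4c1 is down to just 2 ⇒ r4c1=2.
Step 10. [r2c1∈{3}] r2c1 has the single candidate 3, so r2c1=3.
Step 11. [r2c3∈{2}] nothing but 2 survives at r2c3. So r2c3=2.

Answer: 4 2 3 1 / 3 1 2 4 / 1 3 4 2 / 2 4 1 3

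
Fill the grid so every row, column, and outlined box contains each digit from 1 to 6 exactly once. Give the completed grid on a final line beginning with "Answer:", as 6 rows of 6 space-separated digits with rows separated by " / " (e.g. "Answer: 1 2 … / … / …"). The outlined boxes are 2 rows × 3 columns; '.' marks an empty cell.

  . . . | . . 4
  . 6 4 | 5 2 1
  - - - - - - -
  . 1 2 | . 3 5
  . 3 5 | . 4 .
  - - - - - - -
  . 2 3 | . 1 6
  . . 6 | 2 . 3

Step 1. [r5c1∈{4,5}] 5 has one home in row 5: r5c1. So r5c1=5.
Step 2. [r3c4∈{6}] r3c4's peers cover all but 6 ⇒ r3c4=6.
Step 3. [r6c1∈{1,4}] r6c1 is the only open cell in row 6 admitting 1 ⇒ r6c1=1.
Step 4. [r1c4∈{3}] r1c4's peers cover all but 3, so r1c4=3.
Step 5. [r4c4∈{1}] r4c4 is down to just 1, so r4c4=1.
Step 6. [r6c5∈{5}] r6c5 has the single candidate 5 ⇒ r6c5=5.
Step 7. [r6c2∈{4}] only 4 remains possible at r6c2, so r6c2=4.
Step 8. [r4c1∈{6}] r4c1 has the single candidate 6, so r4c1=6.
Step 9. [r1c3∈{1}] r1c3 has the single candidate 1, so r1c3=1.
Step 10. [r1c2∈{5}] nothing but 5 survives at r1c2. So r1c2=5.
Step 11. [r4c6∈{2}] r4c6 has the single candidate 2. So r4c6=2.
Step 12. [r5c4∈{4}] r5c4 is down to just 4, so r5c4=4.
Step 13. [r2c1∈{3}] r2c1's peers cover all but 3 ⇒ r2c1=3.
Step 14. [r1c5∈{6}] r1c5 is down to just 6. So r1c5=6.
Step 15. [r1c1∈{2}] nothing but 2 survives at r1c1. So r1c1=2.
Step 16. [r3c1∈{4}] only 4 remains possible at r3c1. So r3c1=4.

Answer: 2 5 1 3 6 4 / 3 6 4 5 2 1 / 4 1 2 6 3 5 / 6 3 5 1 4 2 / 5 2 3 4 1 6 / 1 4 6 2 5 3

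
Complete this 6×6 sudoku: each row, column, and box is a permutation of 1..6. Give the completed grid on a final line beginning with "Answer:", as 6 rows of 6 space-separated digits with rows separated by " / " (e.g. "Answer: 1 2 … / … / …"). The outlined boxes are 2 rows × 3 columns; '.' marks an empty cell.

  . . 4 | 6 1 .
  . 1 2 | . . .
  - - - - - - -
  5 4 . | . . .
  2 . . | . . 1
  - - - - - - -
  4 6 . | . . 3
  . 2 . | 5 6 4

Step 1. [r4c2∈{3}] r4c2 has the single candidate 3. So r4c2=3.
Step 2. [r6c1∈{1,3}] r6c1 is the only open cell in col 1 admitting 1. So r6c1=1.
Step 3. [r2c6∈{5}] r2c6 has the single candidate 5, so r2c6=5.
Step 4. [r4c4∈{4}] only 4 remains possible at r4c4, so r4c4=4.
Step 5. [r2c4∈{3}] nothing but 3 survives at r2c4, so r2c4=3.
Step 6. [r3c4∈{2}] r3c4 is down to just 2, so r3c4=2.
Step 7. [r3c6∈{6}] only 6 remains possible at r3c6, so r3c6=6.
Step 8. [r1c6∈{2}] r1c6 is down to just 2. So r1c6=2.
Step 9. [r6c3∈{3}] only 3 remains possible at r6c3 ⇒ r6c3=3.
Step 10. [r4c3∈{6}] r4c3's peers cover all but 6 ⇒ r4c3=6.
Step 11. [r1c2∈{5}] r1c2 is down to just 5 ⇒ r1c2=5.
Step 12. [r2c1∈{6}] r2c1 has the single candidate 6. So r2c1=6.
Step 13. [r4c5∈{5}] r4c5's peers cover all but 5, so r4c5=5.
Step 14. [r5c4∈{1}] r5c4 has the single candidate 1. So r5c4=1.
Step 15. [r5c5∈{2}] r5c5 is down to just 2 ⇒ r5c5=2.
Step 16. [r3c5∈{3}] r3c5 is down to just 3. So r3c5=3.
Step 17. [r2c5∈{4}] nothing but 4 survives at r2c5, so r2c5=4.
Step 18. [r3c3∈{1}] r3c3 has the single candidate 1, so r3c3=1.
Step 19. [r5c3∈{5}] only 5 remains possible at r5c3 ⇒ r5c3=5.
Step 20. [r1c1∈{3}] r1c1 is down to just 3. So r1c1=3.

Answer: 3 5 4 6 1 2 / 6 1 2 3 4 5 / 5 4 1 2 3 6 / 2 3 6 4 5 1 / 4 6 5 1 2 3 / 1 2 3 5 6 4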